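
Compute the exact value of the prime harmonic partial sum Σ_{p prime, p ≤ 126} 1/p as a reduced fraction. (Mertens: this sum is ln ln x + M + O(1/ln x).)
Σ 1/p = 58472171373748331322981543916880425472323867753/31610054640417607788145206291543662493274686990

π(126) = 30, so the primes ≤ 126 are [2, 3, 5, 7, 11, 13, 17, 19, 23, 29, 31, 37, 41, 43, 47, 53, 59, 61, 67, 71, 73, 79, 83, 89, 97, 101, 103, 107, 109, 113]. Summing 1/p over these primes: 58472171373748331322981543916880425472323867753/31610054640417607788145206291543662493274686990 ≈ 1.8498. Mertens estimate ln ln(126) + 0.2615 ≈ 1.8376.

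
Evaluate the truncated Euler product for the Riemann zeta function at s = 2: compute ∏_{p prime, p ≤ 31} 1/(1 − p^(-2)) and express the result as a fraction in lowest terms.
∏ = 82920037520482019/50722704772300800

The primes p ≤ 31 are [2, 3, 5, 7, 11, 13, 17, 19, 23, 29, 31]. For each prime, (1 − 1/p^2)^(-1) = p^2 / (p^2 − 1). The product is (1 − 1/2^2)^(-1), (1 − 1/3^2)^(-1), (1 − 1/5^2)^(-1), (1 − 1/7^2)^(-1), (1 − 1/11^2)^(-1), (1 − 1/13^2)^(-1), (1 − 1/17^2)^(-1), (1 − 1/19^2)^(-1), (1 − 1/23^2)^(-1), (1 − 1/29^2)^(-1), (1 − 1/31^2)^(-1) = ∏ p^2 / (p^2 − 1) = 82920037520482019/50722704772300800.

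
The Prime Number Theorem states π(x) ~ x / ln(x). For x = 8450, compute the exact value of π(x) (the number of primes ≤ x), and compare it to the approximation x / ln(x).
π(8450) = 1057;  x/ln(x) ≈ 934.54;  relative error ≈ 11.59%.

Directly count primes up to 8450: π(8450) = 1057. The PNT approximation gives 8450/ln(8450) ≈ 8450/9.04192 ≈ 934.54. Relative error (π(x) − x/ln(x)) / π(x) ≈ 11.59%; the approximation is known to undercount slightly (Li(x) is a better estimate).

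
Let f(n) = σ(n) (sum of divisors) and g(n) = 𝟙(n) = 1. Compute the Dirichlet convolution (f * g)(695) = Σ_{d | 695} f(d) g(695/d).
(σ * 𝟙)(695) = 987

Divisors of 695: [1, 5, 139, 695]. For each d | 695:
  d = 1: σ(1) · 𝟙(695/1) = 1 · 1 = 1
  d = 5: σ(5) · 𝟙(695/5) = 6 · 1 = 6
  d = 139: σ(139) · 𝟙(695/139) = 140 · 1 = 140
  d = 695: σ(695) · 𝟙(695/695) = 840 · 1 = 840
Summing: (σ * 𝟙)(695) = 1 + 6 + 140 + 840 = 987.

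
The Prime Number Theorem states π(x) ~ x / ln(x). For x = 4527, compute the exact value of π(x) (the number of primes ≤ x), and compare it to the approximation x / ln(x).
π(4527) = 615;  x/ln(x) ≈ 537.79;  relative error ≈ 12.55%.

Directly count primes up to 4527: π(4527) = 615. The PNT approximation gives 4527/ln(4527) ≈ 4527/8.41781 ≈ 537.79. Relative error (π(x) − x/ln(x)) / π(x) ≈ 12.55%; the approximation is known to undercount slightly (Li(x) is a better estimate).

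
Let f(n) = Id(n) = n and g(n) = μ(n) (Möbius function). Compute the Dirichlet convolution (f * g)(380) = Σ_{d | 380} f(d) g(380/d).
(Id * μ)(380) = 144

Divisors of 380: [1, 2, 4, 5, 10, 19, 20, 38, 76, 95, 190, 380]. For each d | 380:
  d = 1: Id(1) · μ(380/1) = 1 · 0 = 0
  d = 2: Id(2) · μ(380/2) = 2 · -1 = -2
  d = 4: Id(4) · μ(380/4) = 4 · 1 = 4
  d = 5: Id(5) · μ(380/5) = 5 · 0 = 0
  d = 10: Id(10) · μ(380/10) = 10 · 1 = 10
  d = 19: Id(19) · μ(380/19) = 19 · 0 = 0
  d = 20: Id(20) · μ(380/20) = 20 · -1 = -20
  d = 38: Id(38) · μ(380/38) = 38 · 1 = 38
  d = 76: Id(76) · μ(380/76) = 76 · -1 = -76
  d = 95: Id(95) · μ(380/95) = 95 · 0 = 0
  d = 190: Id(190) · μ(380/190) = 190 · -1 = -190
  d = 380: Id(380) · μ(380/380) = 380 · 1 = 380
Summing: (Id * μ)(380) = 0 + -2 + 4 + 0 + 10 + 0 + -20 + 38 + -76 + 0 + -190 + 380 = 144.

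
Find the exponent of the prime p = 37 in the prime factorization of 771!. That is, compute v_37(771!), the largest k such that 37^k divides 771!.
v_37(771!) = 20

Legendre's formula: v_p(n!) = Σ_{k ≥ 1} ⌊n / p^k⌋. For p = 37, n = 771, the terms are:
  ⌊771/37^1⌋ = ⌊771/37⌋ = 20
(the next term ⌊771/37^2⌋ = 0, terminating the sum). Summing: v_37(771!) = 20 = 20.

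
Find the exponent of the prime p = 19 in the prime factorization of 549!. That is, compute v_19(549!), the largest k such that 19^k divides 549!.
v_19(549!) = 29

Legendre's formula: v_p(n!) = Σ_{k ≥ 1} ⌊n / p^k⌋. For p = 19, n = 549, the terms are:
  ⌊549/19^1⌋ = ⌊549/19⌋ = 28
  ⌊549/19^2⌋ = ⌊549/361⌋ = 1
(the next term ⌊549/19^3⌋ = 0, terminating the sum). Summing: v_19(549!) = 28 + 1 = 29.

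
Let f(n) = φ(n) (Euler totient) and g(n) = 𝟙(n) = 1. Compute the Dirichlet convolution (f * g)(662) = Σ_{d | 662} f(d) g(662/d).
(φ * 𝟙)(662) = 662

Divisors of 662: [1, 2, 331, 662]. For each d | 662:
  d = 1: φ(1) · 𝟙(662/1) = 1 · 1 = 1
  d = 2: φ(2) · 𝟙(662/2) = 1 · 1 = 1
  d = 331: φ(331) · 𝟙(662/331) = 330 · 1 = 330
  d = 662: φ(662) · 𝟙(662/662) = 330 · 1 = 330
Summing: (φ * 𝟙)(662) = 1 + 1 + 330 + 330 = 662.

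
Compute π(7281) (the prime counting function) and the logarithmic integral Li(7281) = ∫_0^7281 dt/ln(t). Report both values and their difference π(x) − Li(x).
π(7281) = 928;  Li(7281) ≈ 946.00;  π(x) − Li(x) ≈ -18.00.

Direct count of primes ≤ 7281 gives π(7281) = 928. Numerical evaluation of the logarithmic integral gives Li(7281) ≈ 946.00. The difference π(x) − Li(x) ≈ -18.00 is typically negative for small/moderate x (Li(x) overestimates), though Littlewood's theorem shows this sign changes infinitely often.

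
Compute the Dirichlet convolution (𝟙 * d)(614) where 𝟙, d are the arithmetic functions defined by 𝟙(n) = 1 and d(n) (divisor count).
(𝟙 * d)(614) = 9

Divisors of 614: [1, 2, 307, 614]. For each d | 614:
  d = 1: 𝟙(1) · d(614/1) = 1 · 4 = 4
  d = 2: 𝟙(2) · d(614/2) = 1 · 2 = 2
  d = 307: 𝟙(307) · d(614/307) = 1 · 2 = 2
  d = 614: 𝟙(614) · d(614/614) = 1 · 1 = 1
Summing: (𝟙 * d)(614) = 4 + 2 + 2 + 1 = 9.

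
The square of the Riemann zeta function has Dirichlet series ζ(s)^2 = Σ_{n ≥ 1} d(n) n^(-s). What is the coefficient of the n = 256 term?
d(256) = 9

ζ(s)^2 = (Σ 1/m^s)(Σ 1/k^s). The coefficient of 1/n^s in the product is the number of ordered pairs (m, k) with mk = n, which equals d(n). For n = 256, divisors are [1, 2, 4, 8, 16, 32, 64, 128, 256], so d(256) = 9.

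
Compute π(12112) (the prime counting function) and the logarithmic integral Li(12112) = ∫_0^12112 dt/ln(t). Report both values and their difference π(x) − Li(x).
π(12112) = 1450;  Li(12112) ≈ 1473.02;  π(x) − Li(x) ≈ -23.02.

Direct count of primes ≤ 12112 gives π(12112) = 1450. Numerical evaluation of the logarithmic integral gives Li(12112) ≈ 1473.02. The difference π(x) − Li(x) ≈ -23.02 is typically negative for small/moderate x (Li(x) overestimates), though Littlewood's theorem shows this sign changes infinitely often.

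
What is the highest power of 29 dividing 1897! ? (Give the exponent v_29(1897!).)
v_29(1897!) = 67

Legendre's formula: v_p(n!) = Σ_{k ≥ 1} ⌊n / p^k⌋. For p = 29, n = 1897, the terms are:
  ⌊1897/29^1⌋ = ⌊1897/29⌋ = 65
  ⌊1897/29^2⌋ = ⌊1897/841⌋ = 2
(the next term ⌊1897/29^3⌋ = 0, terminating the sum). Summing: v_29(1897!) = 65 + 2 = 67.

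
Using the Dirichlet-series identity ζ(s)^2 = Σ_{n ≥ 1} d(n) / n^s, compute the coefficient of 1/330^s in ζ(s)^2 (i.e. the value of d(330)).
d(330) = 16

ζ(s)^2 = (Σ 1/m^s)(Σ 1/k^s). The coefficient of 1/n^s in the product is the number of ordered pairs (m, k) with mk = n, which equals d(n). For n = 330, divisors are [1, 2, 3, 5, 6, 10, 11, 15, 22, 30, 33, 55, 66, 110, 165, 330], so d(330) = 16.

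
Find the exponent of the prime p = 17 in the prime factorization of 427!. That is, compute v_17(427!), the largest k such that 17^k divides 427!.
v_17(427!) = 26

Legendre's formula: v_p(n!) = Σ_{k ≥ 1} ⌊n / p^k⌋. For p = 17, n = 427, the terms are:
  ⌊427/17^1⌋ = ⌊427/17⌋ = 25
  ⌊427/17^2⌋ = ⌊427/289⌋ = 1
(the next term ⌊427/17^3⌋ = 0, terminating the sum). Summing: v_17(427!) = 25 + 1 = 26.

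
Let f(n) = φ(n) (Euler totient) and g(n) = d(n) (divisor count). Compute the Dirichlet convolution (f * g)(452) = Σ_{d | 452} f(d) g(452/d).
(φ * d)(452) = 798

Divisors of 452: [1, 2, 4, 113, 226, 452]. For each d | 452:
  d = 1: φ(1) · d(452/1) = 1 · 6 = 6
  d = 2: φ(2) · d(452/2) = 1 · 4 = 4
  d = 4: φ(4) · d(452/4) = 2 · 2 = 4
  d = 113: φ(113) · d(452/113) = 112 · 3 = 336
  d = 226: φ(226) · d(452/226) = 112 · 2 = 224
  d = 452: φ(452) · d(452/452) = 224 · 1 = 224
Summing: (φ * d)(452) = 6 + 4 + 4 + 336 + 224 + 224 = 798.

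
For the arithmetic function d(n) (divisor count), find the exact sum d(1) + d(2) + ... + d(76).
Σ_{n ≤ 76} d(n) = 344

Compute d(n) for each 1 ≤ n ≤ 76: d(1) = 1, d(2) = 2, d(3) = 2, d(4) = 3, d(5) = 2, d(6) = 4, d(7) = 2, d(8) = 4, d(9) = 3, d(10) = 4, d(11) = 2, d(12) = 6, d(13) = 2, d(14) = 4, d(15) = 4, d(16) = 5, d(17) = 2, d(18) = 6, d(19) = 2, d(20) = 6, d(21) = 4, d(22) = 4, d(23) = 2, d(24) = 8, d(25) = 3, d(26) = 4, d(27) = 4, d(28) = 6, d(29) = 2, d(30) = 8, d(31) = 2, d(32) = 6, d(33) = 4, d(34) = 4, d(35) = 4, d(36) = 9, d(37) = 2, d(38) = 4, d(39) = 4, d(40) = 8, d(41) = 2, d(42) = 8, d(43) = 2, d(44) = 6, d(45) = 6, d(46) = 4, d(47) = 2, d(48) = 10, d(49) = 3, d(50) = 6, d(51) = 4, d(52) = 6, d(53) = 2, d(54) = 8, d(55) = 4, d(56) = 8, d(57) = 4, d(58) = 4, d(59) = 2, d(60) = 12, d(61) = 2, d(62) = 4, d(63) = 6, d(64) = 7, d(65) = 4, d(66) = 8, d(67) = 2, d(68) = 6, d(69) = 4, d(70) = 8, d(71) = 2, d(72) = 12, d(73) = 2, d(74) = 4, d(75) = 6, d(76) = 6. Summing all 76 values: 344. (Dirichlet's divisor formula: Σ_{n ≤ x} d(n) = x ln(x) + (2γ − 1) x + O(√x). For x = 76, the asymptotic estimate is ≈ 340.87.)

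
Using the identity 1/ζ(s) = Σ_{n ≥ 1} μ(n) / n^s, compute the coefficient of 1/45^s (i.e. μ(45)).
μ(45) = 0

Factor n = 45 = 3^2 · 5. μ(n) = 0 if any exponent ≥ 2 (not squarefree); otherwise μ(n) = (−1)^{ω(n)} where ω(n) is the number of distinct prime factors. Applying: μ(45) = 0.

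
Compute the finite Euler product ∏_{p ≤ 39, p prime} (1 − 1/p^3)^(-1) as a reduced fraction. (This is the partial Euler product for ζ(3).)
∏ = 10604865228312139577609245/8822952261265821355966464

The primes p ≤ 39 are [2, 3, 5, 7, 11, 13, 17, 19, 23, 29, 31, 37]. For each prime, (1 − 1/p^3)^(-1) = p^3 / (p^3 − 1). The product is (1 − 1/2^3)^(-1), (1 − 1/3^3)^(-1), (1 − 1/5^3)^(-1), (1 − 1/7^3)^(-1), (1 − 1/11^3)^(-1), (1 − 1/13^3)^(-1), (1 − 1/17^3)^(-1), (1 − 1/19^3)^(-1), (1 − 1/23^3)^(-1), (1 − 1/29^3)^(-1), (1 − 1/31^3)^(-1), (1 − 1/37^3)^(-1) = ∏ p^3 / (p^3 − 1) = 10604865228312139577609245/8822952261265821355966464.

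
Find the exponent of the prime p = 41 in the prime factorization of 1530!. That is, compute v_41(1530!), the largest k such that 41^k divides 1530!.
v_41(1530!) = 37

Legendre's formula: v_p(n!) = Σ_{k ≥ 1} ⌊n / p^k⌋. For p = 41, n = 1530, the terms are:
  ⌊1530/41^1⌋ = ⌊1530/41⌋ = 37
(the next term ⌊1530/41^2⌋ = 0, terminating the sum). Summing: v_41(1530!) = 37 = 37.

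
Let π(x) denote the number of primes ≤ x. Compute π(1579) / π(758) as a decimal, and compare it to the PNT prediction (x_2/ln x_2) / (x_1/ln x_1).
π(1579)/π(758) = 249/134 ≈ 1.8582;  PNT prediction ≈ 1.8755.

π(758) = 134 and π(1579) = 249, so π(1579)/π(758) ≈ 1.8582. The PNT-predicted ratio is (1579/ln(1579)) / (758/ln(758)) ≈ 1.8755. The two agree to within a few percent, as expected.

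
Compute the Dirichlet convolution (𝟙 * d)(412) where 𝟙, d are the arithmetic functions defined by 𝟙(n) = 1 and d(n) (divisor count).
(𝟙 * d)(412) = 18

Divisors of 412: [1, 2, 4, 103, 206, 412]. For each d | 412:
  d = 1: 𝟙(1) · d(412/1) = 1 · 6 = 6
  d = 2: 𝟙(2) · d(412/2) = 1 · 4 = 4
  d = 4: 𝟙(4) · d(412/4) = 1 · 2 = 2
  d = 103: 𝟙(103) · d(412/103) = 1 · 3 = 3
  d = 206: 𝟙(206) · d(412/206) = 1 · 2 = 2
  d = 412: 𝟙(412) · d(412/412) = 1 · 1 = 1
Summing: (𝟙 * d)(412) = 6 + 4 + 2 + 3 + 2 + 1 = 18.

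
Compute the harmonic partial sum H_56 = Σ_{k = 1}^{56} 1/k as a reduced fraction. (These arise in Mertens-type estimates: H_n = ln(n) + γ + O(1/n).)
H_56 = 252476961434436524654789/54749786241679275146400

Direct summation: H_56 = 1 + 1/2 + ... + 1/56. The least common denominator is lcm(1, ..., 56) = 164249358725037825439200; over this denominator the numerator is 164249358725037825439200 + 82124679362518912719600 + 54749786241679275146400 + 41062339681259456359800 + 32849871745007565087840 + 27374893120839637573200 + 23464194103576832205600 + 20531169840629728179900 + 18249928747226425048800 + 16424935872503782543920 + 14931759884094347767200 + 13687446560419818786600 + 12634566055772140418400 + 11732097051788416102800 + 10949957248335855029280 + 10265584920314864089950 + 9661726983825754437600 + 9124964373613212524400 + 8644703090791464496800 + 8212467936251891271960 + 7821398034525610735200 + 7465879942047173883600 + 7141276466305992410400 + 6843723280209909393300 + 6569974349001513017568 + 6317283027886070209200 + 6083309582408808349600 + 5866048525894208051400 + 5663770990518545704800 + 5474978624167927514640 + 5298366410485091143200 + 5132792460157432044975 + 4977253294698115922400 + 4830863491912877218800 + 4692838820715366441120 + 4562482186806606262200 + 4439171857433454741600 + 4322351545395732248400 + 4211522018590713472800 + 4106233968125945635980 + 4006081920122873791200 + 3910699017262805367600 + 3819752528489251754400 + 3732939971023586941800 + 3649985749445285009760 + 3570638233152996205200 + 3494667206915698413600 + 3421861640104954696650 + 3352027729082404600800 + 3284987174500756508784 + 3220575661275251479200 + 3158641513943035104600 + 3099044504245996706400 + 3041654791204404174800 + 2986351976818869553440 + 2933024262947104025700 = 757430884303309573964367, so H_56 = 757430884303309573964367/164249358725037825439200; reducing by gcd(757430884303309573964367, 164249358725037825439200) = 3 gives 252476961434436524654789/54749786241679275146400 ≈ 4.61147. (The PNT-adjacent estimate ln(56) + γ ≈ 4.60257 matches within O(1/n).)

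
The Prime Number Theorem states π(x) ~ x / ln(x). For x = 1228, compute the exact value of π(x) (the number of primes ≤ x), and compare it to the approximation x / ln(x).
π(1228) = 200;  x/ln(x) ≈ 172.64;  relative error ≈ 13.68%.

Directly count primes up to 1228: π(1228) = 200. The PNT approximation gives 1228/ln(1228) ≈ 1228/7.11314 ≈ 172.64. Relative error (π(x) − x/ln(x)) / π(x) ≈ 13.68%; the approximation is known to undercount slightly (Li(x) is a better estimate).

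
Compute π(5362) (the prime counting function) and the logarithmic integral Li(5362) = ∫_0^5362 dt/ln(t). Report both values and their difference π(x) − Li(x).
π(5362) = 708;  Li(5362) ≈ 726.61;  π(x) − Li(x) ≈ -18.61.

Direct count of primes ≤ 5362 gives π(5362) = 708. Numerical evaluation of the logarithmic integral gives Li(5362) ≈ 726.61. The difference π(x) − Li(x) ≈ -18.61 is typically negative for small/moderate x (Li(x) overestimates), though Littlewood's theorem shows this sign changes infinitely often.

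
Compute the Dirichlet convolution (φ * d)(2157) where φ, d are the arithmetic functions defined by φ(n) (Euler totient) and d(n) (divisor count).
(φ * d)(2157) = 2880

Divisors of 2157: [1, 3, 719, 2157]. For each d | 2157:
  d = 1: φ(1) · d(2157/1) = 1 · 4 = 4
  d = 3: φ(3) · d(2157/3) = 2 · 2 = 4
  d = 719: φ(719) · d(2157/719) = 718 · 2 = 1436
  d = 2157: φ(2157) · d(2157/2157) = 1436 · 1 = 1436
Summing: (φ * d)(2157) = 4 + 4 + 1436 + 1436 = 2880.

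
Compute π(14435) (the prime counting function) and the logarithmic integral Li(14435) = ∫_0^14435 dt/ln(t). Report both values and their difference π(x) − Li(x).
π(14435) = 1692;  Li(14435) ≈ 1717.75;  π(x) − Li(x) ≈ -25.75.

Direct count of primes ≤ 14435 gives π(14435) = 1692. Numerical evaluation of the logarithmic integral gives Li(14435) ≈ 1717.75. The difference π(x) − Li(x) ≈ -25.75 is typically negative for small/moderate x (Li(x) overestimates), though Littlewood's theorem shows this sign changes infinitely often.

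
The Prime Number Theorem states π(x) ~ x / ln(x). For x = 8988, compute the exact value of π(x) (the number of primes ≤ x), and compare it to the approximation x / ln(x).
π(8988) = 1116;  x/ln(x) ≈ 987.30;  relative error ≈ 11.53%.

Directly count primes up to 8988: π(8988) = 1116. The PNT approximation gives 8988/ln(8988) ≈ 8988/9.10365 ≈ 987.30. Relative error (π(x) − x/ln(x)) / π(x) ≈ 11.53%; the approximation is known to undercount slightly (Li(x) is a better estimate).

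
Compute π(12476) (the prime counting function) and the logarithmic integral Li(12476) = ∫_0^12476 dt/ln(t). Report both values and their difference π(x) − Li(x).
π(12476) = 1488;  Li(12476) ≈ 1511.67;  π(x) − Li(x) ≈ -23.67.

Direct count of primes ≤ 12476 gives π(12476) = 1488. Numerical evaluation of the logarithmic integral gives Li(12476) ≈ 1511.67. The difference π(x) − Li(x) ≈ -23.67 is typically negative for small/moderate x (Li(x) overestimates), though Littlewood's theorem shows this sign changes infinitely often.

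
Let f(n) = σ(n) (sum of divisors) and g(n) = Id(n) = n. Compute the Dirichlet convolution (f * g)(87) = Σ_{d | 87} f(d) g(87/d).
(σ * Id)(87) = 413

Divisors of 87: [1, 3, 29, 87]. For each d | 87:
  d = 1: σ(1) · Id(87/1) = 1 · 87 = 87
  d = 3: σ(3) · Id(87/3) = 4 · 29 = 116
  d = 29: σ(29) · Id(87/29) = 30 · 3 = 90
  d = 87: σ(87) · Id(87/87) = 120 · 1 = 120
Summing: (σ * Id)(87) = 87 + 116 + 90 + 120 = 413.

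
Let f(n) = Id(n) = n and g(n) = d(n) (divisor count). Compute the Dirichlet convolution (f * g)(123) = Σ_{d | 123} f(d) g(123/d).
(Id * d)(123) = 215

Divisors of 123: [1, 3, 41, 123]. For each d | 123:
  d = 1: Id(1) · d(123/1) = 1 · 4 = 4
  d = 3: Id(3) · d(123/3) = 3 · 2 = 6
  d = 41: Id(41) · d(123/41) = 41 · 2 = 82
  d = 123: Id(123) · d(123/123) = 123 · 1 = 123
Summing: (Id * d)(123) = 4 + 6 + 82 + 123 = 215.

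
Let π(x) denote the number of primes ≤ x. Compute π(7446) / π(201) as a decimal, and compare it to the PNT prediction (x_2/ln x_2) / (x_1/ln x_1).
π(7446)/π(201) = 942/46 ≈ 20.4783;  PNT prediction ≈ 22.0359.

π(201) = 46 and π(7446) = 942, so π(7446)/π(201) ≈ 20.4783. The PNT-predicted ratio is (7446/ln(7446)) / (201/ln(201)) ≈ 22.0359. The two agree to within a few percent, as expected.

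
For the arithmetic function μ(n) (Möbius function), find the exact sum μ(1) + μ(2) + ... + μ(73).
Σ_{n ≤ 73} μ(n) = -4

Compute μ(n) for each 1 ≤ n ≤ 73: μ(1) = 1, μ(2) = -1, μ(3) = -1, μ(4) = 0, μ(5) = -1, μ(6) = 1, μ(7) = -1, μ(8) = 0, μ(9) = 0, μ(10) = 1, μ(11) = -1, μ(12) = 0, μ(13) = -1, μ(14) = 1, μ(15) = 1, μ(16) = 0, μ(17) = -1, μ(18) = 0, μ(19) = -1, μ(20) = 0, μ(21) = 1, μ(22) = 1, μ(23) = -1, μ(24) = 0, μ(25) = 0, μ(26) = 1, μ(27) = 0, μ(28) = 0, μ(29) = -1, μ(30) = -1, μ(31) = -1, μ(32) = 0, μ(33) = 1, μ(34) = 1, μ(35) = 1, μ(36) = 0, μ(37) = -1, μ(38) = 1, μ(39) = 1, μ(40) = 0, μ(41) = -1, μ(42) = -1, μ(43) = -1, μ(44) = 0, μ(45) = 0, μ(46) = 1, μ(47) = -1, μ(48) = 0, μ(49) = 0, μ(50) = 0, μ(51) = 1, μ(52) = 0, μ(53) = -1, μ(54) = 0, μ(55) = 1, μ(56) = 0, μ(57) = 1, μ(58) = 1, μ(59) = -1, μ(60) = 0, μ(61) = -1, μ(62) = 1, μ(63) = 0, μ(64) = 0, μ(65) = 1, μ(66) = -1, μ(67) = -1, μ(68) = 0, μ(69) = 1, μ(70) = -1, μ(71) = -1, μ(72) = 0, μ(73) = -1. Summing all 73 values: -4. (Mertens function M(x) = Σ_{n ≤ x} μ(n); on average M(x) should be small (PNT ⟺ M(x) = o(x)).)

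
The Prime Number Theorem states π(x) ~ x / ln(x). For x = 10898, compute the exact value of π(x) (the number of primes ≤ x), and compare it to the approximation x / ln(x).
π(10898) = 1325;  x/ln(x) ≈ 1172.29;  relative error ≈ 11.53%.

Directly count primes up to 10898: π(10898) = 1325. The PNT approximation gives 10898/ln(10898) ≈ 10898/9.29633 ≈ 1172.29. Relative error (π(x) − x/ln(x)) / π(x) ≈ 11.53%; the approximation is known to undercount slightly (Li(x) is a better estimate).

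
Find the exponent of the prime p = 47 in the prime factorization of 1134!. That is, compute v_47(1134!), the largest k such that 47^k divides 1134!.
v_47(1134!) = 24

Legendre's formula: v_p(n!) = Σ_{k ≥ 1} ⌊n / p^k⌋. For p = 47, n = 1134, the terms are:
  ⌊1134/47^1⌋ = ⌊1134/47⌋ = 24
(the next term ⌊1134/47^2⌋ = 0, terminating the sum). Summing: v_47(1134!) = 24 = 24.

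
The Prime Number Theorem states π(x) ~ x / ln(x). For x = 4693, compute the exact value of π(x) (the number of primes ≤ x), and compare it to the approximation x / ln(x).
π(4693) = 634;  x/ln(x) ≈ 555.13;  relative error ≈ 12.44%.

Directly count primes up to 4693: π(4693) = 634. The PNT approximation gives 4693/ln(4693) ≈ 4693/8.45383 ≈ 555.13. Relative error (π(x) − x/ln(x)) / π(x) ≈ 12.44%; the approximation is known to undercount slightly (Li(x) is a better estimate).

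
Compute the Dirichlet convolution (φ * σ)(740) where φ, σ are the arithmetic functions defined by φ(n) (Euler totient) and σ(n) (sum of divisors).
(φ * σ)(740) = 8880

Divisors of 740: [1, 2, 4, 5, 10, 20, 37, 74, 148, 185, 370, 740]. For each d | 740:
  d = 1: φ(1) · σ(740/1) = 1 · 1596 = 1596
  d = 2: φ(2) · σ(740/2) = 1 · 684 = 684
  d = 4: φ(4) · σ(740/4) = 2 · 228 = 456
  d = 5: φ(5) · σ(740/5) = 4 · 266 = 1064
  d = 10: φ(10) · σ(740/10) = 4 · 114 = 456
  d = 20: φ(20) · σ(740/20) = 8 · 38 = 304
  d = 37: φ(37) · σ(740/37) = 36 · 42 = 1512
  d = 74: φ(74) · σ(740/74) = 36 · 18 = 648
  d = 148: φ(148) · σ(740/148) = 72 · 6 = 432
  d = 185: φ(185) · σ(740/185) = 144 · 7 = 1008
  d = 370: φ(370) · σ(740/370) = 144 · 3 = 432
  d = 740: φ(740) · σ(740/740) = 288 · 1 = 288
Summing: (φ * σ)(740) = 1596 + 684 + 456 + 1064 + 456 + 304 + 1512 + 648 + 432 + 1008 + 432 + 288 = 8880.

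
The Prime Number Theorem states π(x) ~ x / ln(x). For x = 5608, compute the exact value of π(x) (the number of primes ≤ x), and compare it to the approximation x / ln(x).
π(5608) = 738;  x/ln(x) ≈ 649.68;  relative error ≈ 11.97%.

Directly count primes up to 5608: π(5608) = 738. The PNT approximation gives 5608/ln(5608) ≈ 5608/8.63195 ≈ 649.68. Relative error (π(x) − x/ln(x)) / π(x) ≈ 11.97%; the approximation is known to undercount slightly (Li(x) is a better estimate).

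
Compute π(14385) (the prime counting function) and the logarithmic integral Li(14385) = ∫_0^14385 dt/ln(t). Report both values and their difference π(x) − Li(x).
π(14385) = 1684;  Li(14385) ≈ 1712.53;  π(x) − Li(x) ≈ -28.53.

Direct count of primes ≤ 14385 gives π(14385) = 1684. Numerical evaluation of the logarithmic integral gives Li(14385) ≈ 1712.53. The difference π(x) − Li(x) ≈ -28.53 is typically negative for small/moderate x (Li(x) overestimates), though Littlewood's theorem shows this sign changes infinitely often.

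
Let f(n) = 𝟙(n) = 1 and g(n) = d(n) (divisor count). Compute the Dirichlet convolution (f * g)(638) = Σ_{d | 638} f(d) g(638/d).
(𝟙 * d)(638) = 27

Divisors of 638: [1, 2, 11, 22, 29, 58, 319, 638]. For each d | 638:
  d = 1: 𝟙(1) · d(638/1) = 1 · 8 = 8
  d = 2: 𝟙(2) · d(638/2) = 1 · 4 = 4
  d = 11: 𝟙(11) · d(638/11) = 1 · 4 = 4
  d = 22: 𝟙(22) · d(638/22) = 1 · 2 = 2
  d = 29: 𝟙(29) · d(638/29) = 1 · 4 = 4
  d = 58: 𝟙(58) · d(638/58) = 1 · 2 = 2
  d = 319: 𝟙(319) · d(638/319) = 1 · 2 = 2
  d = 638: 𝟙(638) · d(638/638) = 1 · 1 = 1
Summing: (𝟙 * d)(638) = 8 + 4 + 4 + 2 + 4 + 2 + 2 + 1 = 27.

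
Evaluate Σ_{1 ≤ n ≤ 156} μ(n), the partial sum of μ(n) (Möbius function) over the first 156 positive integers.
Σ_{n ≤ 156} μ(n) = -1

Compute μ(n) for each 1 ≤ n ≤ 156: μ(1) = 1, μ(2) = -1, μ(3) = -1, μ(4) = 0, μ(5) = -1, μ(6) = 1, μ(7) = -1, μ(8) = 0, μ(9) = 0, μ(10) = 1, μ(11) = -1, μ(12) = 0, μ(13) = -1, μ(14) = 1, μ(15) = 1, μ(16) = 0, μ(17) = -1, μ(18) = 0, μ(19) = -1, μ(20) = 0, μ(21) = 1, μ(22) = 1, μ(23) = -1, μ(24) = 0, μ(25) = 0, μ(26) = 1, μ(27) = 0, μ(28) = 0, μ(29) = -1, μ(30) = -1, μ(31) = -1, μ(32) = 0, μ(33) = 1, μ(34) = 1, μ(35) = 1, μ(36) = 0, μ(37) = -1, μ(38) = 1, μ(39) = 1, μ(40) = 0, μ(41) = -1, μ(42) = -1, μ(43) = -1, μ(44) = 0, μ(45) = 0, μ(46) = 1, μ(47) = -1, μ(48) = 0, μ(49) = 0, μ(50) = 0, μ(51) = 1, μ(52) = 0, μ(53) = -1, μ(54) = 0, μ(55) = 1, μ(56) = 0, μ(57) = 1, μ(58) = 1, μ(59) = -1, μ(60) = 0, μ(61) = -1, μ(62) = 1, μ(63) = 0, μ(64) = 0, μ(65) = 1, μ(66) = -1, μ(67) = -1, μ(68) = 0, μ(69) = 1, μ(70) = -1, μ(71) = -1, μ(72) = 0, μ(73) = -1, μ(74) = 1, μ(75) = 0, μ(76) = 0, μ(77) = 1, μ(78) = -1, μ(79) = -1, μ(80) = 0, μ(81) = 0, μ(82) = 1, μ(83) = -1, μ(84) = 0, μ(85) = 1, μ(86) = 1, μ(87) = 1, μ(88) = 0, μ(89) = -1, μ(90) = 0, μ(91) = 1, μ(92) = 0, μ(93) = 1, μ(94) = 1, μ(95) = 1, μ(96) = 0, μ(97) = -1, μ(98) = 0, μ(99) = 0, μ(100) = 0, μ(101) = -1, μ(102) = -1, μ(103) = -1, μ(104) = 0, μ(105) = -1, μ(106) = 1, μ(107) = -1, μ(108) = 0, μ(109) = -1, μ(110) = -1, μ(111) = 1, μ(112) = 0, μ(113) = -1, μ(114) = -1, μ(115) = 1, μ(116) = 0, μ(117) = 0, μ(118) = 1, μ(119) = 1, μ(120) = 0, μ(121) = 0, μ(122) = 1, μ(123) = 1, μ(124) = 0, μ(125) = 0, μ(126) = 0, μ(127) = -1, μ(128) = 0, μ(129) = 1, μ(130) = -1, μ(131) = -1, μ(132) = 0, μ(133) = 1, μ(134) = 1, μ(135) = 0, μ(136) = 0, μ(137) = -1, μ(138) = -1, μ(139) = -1, μ(140) = 0, μ(141) = 1, μ(142) = 1, μ(143) = 1, μ(144) = 0, μ(145) = 1, μ(146) = 1, μ(147) = 0, μ(148) = 0, μ(149) = -1, μ(150) = 0, μ(151) = -1, μ(152) = 0, μ(153) = 0, μ(154) = -1, μ(155) = 1, μ(156) = 0. Summing all 156 values: -1. (Mertens function M(x) = Σ_{n ≤ x} μ(n); on average M(x) should be small (PNT ⟺ M(x) = o(x)).)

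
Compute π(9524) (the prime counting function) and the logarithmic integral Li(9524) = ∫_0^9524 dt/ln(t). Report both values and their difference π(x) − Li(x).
π(9524) = 1179;  Li(9524) ≈ 1194.32;  π(x) − Li(x) ≈ -15.32.

Direct count of primes ≤ 9524 gives π(9524) = 1179. Numerical evaluation of the logarithmic integral gives Li(9524) ≈ 1194.32. The difference π(x) − Li(x) ≈ -15.32 is typically negative for small/moderate x (Li(x) overestimates), though Littlewood's theorem shows this sign changes infinitely often.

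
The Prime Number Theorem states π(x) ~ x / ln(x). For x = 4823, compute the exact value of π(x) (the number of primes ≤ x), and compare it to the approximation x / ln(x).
π(4823) = 649;  x/ln(x) ≈ 568.67;  relative error ≈ 12.38%.

Directly count primes up to 4823: π(4823) = 649. The PNT approximation gives 4823/ln(4823) ≈ 4823/8.48115 ≈ 568.67. Relative error (π(x) − x/ln(x)) / π(x) ≈ 12.38%; the approximation is known to undercount slightly (Li(x) is a better estimate).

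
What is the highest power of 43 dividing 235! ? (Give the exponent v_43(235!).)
v_43(235!) = 5

Legendre's formula: v_p(n!) = Σ_{k ≥ 1} ⌊n / p^k⌋. For p = 43, n = 235, the terms are:
  ⌊235/43^1⌋ = ⌊235/43⌋ = 5
(the next term ⌊235/43^2⌋ = 0, terminating the sum). Summing: v_43(235!) = 5 = 5.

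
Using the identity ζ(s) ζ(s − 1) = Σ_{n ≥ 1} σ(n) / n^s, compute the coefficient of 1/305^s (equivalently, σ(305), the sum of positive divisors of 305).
σ(305) = 372

In the product (Σ m^0/m^s)(Σ k / k^s) = Σ (Σ_{d | n} d) / n^s, the coefficient of 1/n^s is σ(n) = Σ_{d | n} d. For n = 305, divisors are [1, 5, 61, 305]; summing: σ(305) = 372.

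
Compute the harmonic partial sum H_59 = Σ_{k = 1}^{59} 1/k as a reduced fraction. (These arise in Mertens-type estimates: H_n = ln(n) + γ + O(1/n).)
H_59 = 15063255090319832863132951/3230237388259077233637600

Direct summation: H_59 = 1 + 1/2 + ... + 1/59. The least common denominator is lcm(1, ..., 59) = 9690712164777231700912800; over this denominator the numerator is 9690712164777231700912800 + 4845356082388615850456400 + 3230237388259077233637600 + 2422678041194307925228200 + 1938142432955446340182560 + 1615118694129538616818800 + 1384387452111033100130400 + 1211339020597153962614100 + 1076745796086359077879200 + 969071216477723170091280 + 880973833161566518264800 + 807559347064769308409400 + 745439397290556284685600 + 692193726055516550065200 + 646047477651815446727520 + 605669510298576981307050 + 570041892045719511818400 + 538372898043179538939600 + 510037482356696405311200 + 484535608238861585045640 + 461462484037011033376800 + 440486916580783259132400 + 421335311512053552213600 + 403779673532384654204700 + 387628486591089268036512 + 372719698645278142342800 + 358915265362119692626400 + 346096863027758275032600 + 334162488440594196583200 + 323023738825907723363760 + 312603618218620377448800 + 302834755149288490653525 + 293657944387188839421600 + 285020946022859755909200 + 276877490422206620026080 + 269186449021589769469800 + 261911139588573829754400 + 255018741178348202655600 + 248479799096852094895200 + 242267804119430792522820 + 236358833287249553680800 + 230731242018505516688400 + 225365399180865853509600 + 220243458290391629566200 + 215349159217271815575840 + 210667655756026776106800 + 206185365208026206402400 + 201889836766192327102350 + 197769636015861871447200 + 193814243295544634018256 + 190013964015239837272800 + 186359849322639071171400 + 182843625750513805677600 + 179457632681059846313200 + 176194766632313303652960 + 173048431513879137516300 + 170012494118898801770400 + 167081244220297098291600 + 164249358725037825439200 = 45189765270959498589398853, so H_59 = 45189765270959498589398853/9690712164777231700912800; reducing by gcd(45189765270959498589398853, 9690712164777231700912800) = 3 gives 15063255090319832863132951/3230237388259077233637600 ≈ 4.66320. (The PNT-adjacent estimate ln(59) + γ ≈ 4.65475 matches within O(1/n).)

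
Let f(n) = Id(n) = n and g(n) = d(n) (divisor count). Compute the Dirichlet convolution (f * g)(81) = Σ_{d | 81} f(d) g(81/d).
(Id * d)(81) = 179

Divisors of 81: [1, 3, 9, 27, 81]. For each d | 81:
  d = 1: Id(1) · d(81/1) = 1 · 5 = 5
  d = 3: Id(3) · d(81/3) = 3 · 4 = 12
  d = 9: Id(9) · d(81/9) = 9 · 3 = 27
  d = 27: Id(27) · d(81/27) = 27 · 2 = 54
  d = 81: Id(81) · d(81/81) = 81 · 1 = 81
Summing: (Id * d)(81) = 5 + 12 + 27 + 54 + 81 = 179.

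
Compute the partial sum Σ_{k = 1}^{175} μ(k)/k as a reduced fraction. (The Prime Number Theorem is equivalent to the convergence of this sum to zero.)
Σ μ(k)/k = -291895861671370214401988773976597804369856804354890517841750669749/27764983964554203230141949225149376041830084932479143674493613998285

Values of μ(k) for 1 ≤ k ≤ 175: μ(1) = 1, μ(2) = -1, μ(3) = -1, μ(5) = -1, μ(6) = 1, μ(7) = -1, μ(10) = 1, μ(11) = -1, μ(13) = -1, μ(14) = 1, μ(15) = 1, μ(17) = -1, μ(19) = -1, μ(21) = 1, μ(22) = 1, μ(23) = -1, μ(26) = 1, μ(29) = -1, μ(30) = -1, μ(31) = -1, μ(33) = 1, μ(34) = 1, μ(35) = 1, μ(37) = -1, μ(38) = 1, μ(39) = 1, μ(41) = -1, μ(42) = -1, μ(43) = -1, μ(46) = 1, μ(47) = -1, μ(51) = 1, μ(53) = -1, μ(55) = 1, μ(57) = 1, μ(58) = 1, μ(59) = -1, μ(61) = -1, μ(62) = 1, μ(65) = 1, μ(66) = -1, μ(67) = -1, μ(69) = 1, μ(70) = -1, μ(71) = -1, μ(73) = -1, μ(74) = 1, μ(77) = 1, μ(78) = -1, μ(79) = -1, μ(82) = 1, μ(83) = -1, μ(85) = 1, μ(86) = 1, μ(87) = 1, μ(89) = -1, μ(91) = 1, μ(93) = 1, μ(94) = 1, μ(95) = 1, μ(97) = -1, μ(101) = -1, μ(102) = -1, μ(103) = -1, μ(105) = -1, μ(106) = 1, μ(107) = -1, μ(109) = -1, μ(110) = -1, μ(111) = 1, μ(113) = -1, μ(114) = -1, μ(115) = 1, μ(118) = 1, μ(119) = 1, μ(122) = 1, μ(123) = 1, μ(127) = -1, μ(129) = 1, μ(130) = -1, μ(131) = -1, μ(133) = 1, μ(134) = 1, μ(137) = -1, μ(138) = -1, μ(139) = -1, μ(141) = 1, μ(142) = 1, μ(143) = 1, μ(145) = 1, μ(146) = 1, μ(149) = -1, μ(151) = -1, μ(154) = -1, μ(155) = 1, μ(157) = -1, μ(158) = 1, μ(159) = 1, μ(161) = 1, μ(163) = -1, μ(165) = -1, μ(166) = 1, μ(167) = -1, μ(170) = -1, μ(173) = -1, μ(174) = -1, with μ = 0 on non-squarefree integers. Summing μ(k)/k for k where μ(k) ≠ 0 gives -291895861671370214401988773976597804369856804354890517841750669749/27764983964554203230141949225149376041830084932479143674493613998285 ≈ -0.0105. (PNT ⟺ this sum → 0 as n → ∞.)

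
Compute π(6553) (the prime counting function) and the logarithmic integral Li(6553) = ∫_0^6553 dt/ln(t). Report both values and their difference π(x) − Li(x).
π(6553) = 847;  Li(6553) ≈ 863.66;  π(x) − Li(x) ≈ -16.66.

Direct count of primes ≤ 6553 gives π(6553) = 847. Numerical evaluation of the logarithmic integral gives Li(6553) ≈ 863.66. The difference π(x) − Li(x) ≈ -16.66 is typically negative for small/moderate x (Li(x) overestimates), though Littlewood's theorem shows this sign changes infinitely often.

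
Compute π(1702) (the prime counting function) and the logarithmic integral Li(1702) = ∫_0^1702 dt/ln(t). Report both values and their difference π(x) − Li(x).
π(1702) = 266;  Li(1702) ≈ 275.19;  π(x) − Li(x) ≈ -9.19.

Direct count of primes ≤ 1702 gives π(1702) = 266. Numerical evaluation of the logarithmic integral gives Li(1702) ≈ 275.19. The difference π(x) − Li(x) ≈ -9.19 is typically negative for small/moderate x (Li(x) overestimates), though Littlewood's theorem shows this sign changes infinitely often.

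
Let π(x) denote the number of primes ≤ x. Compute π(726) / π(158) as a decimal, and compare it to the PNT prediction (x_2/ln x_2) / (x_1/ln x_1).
π(726)/π(158) = 128/37 ≈ 3.4595;  PNT prediction ≈ 3.5313.

π(158) = 37 and π(726) = 128, so π(726)/π(158) ≈ 3.4595. The PNT-predicted ratio is (726/ln(726)) / (158/ln(158)) ≈ 3.5313. The two agree to within a few percent, as expected.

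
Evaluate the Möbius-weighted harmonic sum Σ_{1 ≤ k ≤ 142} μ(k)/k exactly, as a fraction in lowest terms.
Σ μ(k)/k = -1280195109320241807184891051690223115540059217279828/1669107775099865011251538855274990009561055775533405515

Values of μ(k) for 1 ≤ k ≤ 142: μ(1) = 1, μ(2) = -1, μ(3) = -1, μ(5) = -1, μ(6) = 1, μ(7) = -1, μ(10) = 1, μ(11) = -1, μ(13) = -1, μ(14) = 1, μ(15) = 1, μ(17) = -1, μ(19) = -1, μ(21) = 1, μ(22) = 1, μ(23) = -1, μ(26) = 1, μ(29) = -1, μ(30) = -1, μ(31) = -1, μ(33) = 1, μ(34) = 1, μ(35) = 1, μ(37) = -1, μ(38) = 1, μ(39) = 1, μ(41) = -1, μ(42) = -1, μ(43) = -1, μ(46) = 1, μ(47) = -1, μ(51) = 1, μ(53) = -1, μ(55) = 1, μ(57) = 1, μ(58) = 1, μ(59) = -1, μ(61) = -1, μ(62) = 1, μ(65) = 1, μ(66) = -1, μ(67) = -1, μ(69) = 1, μ(70) = -1, μ(71) = -1, μ(73) = -1, μ(74) = 1, μ(77) = 1, μ(78) = -1, μ(79) = -1, μ(82) = 1, μ(83) = -1, μ(85) = 1, μ(86) = 1, μ(87) = 1, μ(89) = -1, μ(91) = 1, μ(93) = 1, μ(94) = 1, μ(95) = 1, μ(97) = -1, μ(101) = -1, μ(102) = -1, μ(103) = -1, μ(105) = -1, μ(106) = 1, μ(107) = -1, μ(109) = -1, μ(110) = -1, μ(111) = 1, μ(113) = -1, μ(114) = -1, μ(115) = 1, μ(118) = 1, μ(119) = 1, μ(122) = 1, μ(123) = 1, μ(127) = -1, μ(129) = 1, μ(130) = -1, μ(131) = -1, μ(133) = 1, μ(134) = 1, μ(137) = -1, μ(138) = -1, μ(139) = -1, μ(141) = 1, μ(142) = 1, with μ = 0 on non-squarefree integers. Summing μ(k)/k for k where μ(k) ≠ 0 gives -1280195109320241807184891051690223115540059217279828/1669107775099865011251538855274990009561055775533405515 ≈ -0.0008. (PNT ⟺ this sum → 0 as n → ∞.)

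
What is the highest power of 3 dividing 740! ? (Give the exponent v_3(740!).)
v_3(740!) = 368

Legendre's formula: v_p(n!) = Σ_{k ≥ 1} ⌊n / p^k⌋. For p = 3, n = 740, the terms are:
  ⌊740/3^1⌋ = ⌊740/3⌋ = 246
  ⌊740/3^2⌋ = ⌊740/9⌋ = 82
  ⌊740/3^3⌋ = ⌊740/27⌋ = 27
  ⌊740/3^4⌋ = ⌊740/81⌋ = 9
  ⌊740/3^5⌋ = ⌊740/243⌋ = 3
  ⌊740/3^6⌋ = ⌊740/729⌋ = 1
(the next term ⌊740/3^7⌋ = 0, terminating the sum). Summing: v_3(740!) = 246 + 82 + 27 + 9 + 3 + 1 = 368.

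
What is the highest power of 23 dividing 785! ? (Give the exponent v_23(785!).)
v_23(785!) = 35

Legendre's formula: v_p(n!) = Σ_{k ≥ 1} ⌊n / p^k⌋. For p = 23, n = 785, the terms are:
  ⌊785/23^1⌋ = ⌊785/23⌋ = 34
  ⌊785/23^2⌋ = ⌊785/529⌋ = 1
(the next term ⌊785/23^3⌋ = 0, terminating the sum). Summing: v_23(785!) = 34 + 1 = 35.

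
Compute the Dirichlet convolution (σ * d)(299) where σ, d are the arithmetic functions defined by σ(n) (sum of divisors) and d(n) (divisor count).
(σ * d)(299) = 416

Divisors of 299: [1, 13, 23, 299]. For each d | 299:
  d = 1: σ(1) · d(299/1) = 1 · 4 = 4
  d = 13: σ(13) · d(299/13) = 14 · 2 = 28
  d = 23: σ(23) · d(299/23) = 24 · 2 = 48
  d = 299: σ(299) · d(299/299) = 336 · 1 = 336
Summing: (σ * d)(299) = 4 + 28 + 48 + 336 = 416.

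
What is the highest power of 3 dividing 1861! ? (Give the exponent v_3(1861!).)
v_3(1861!) = 925

Legendre's formula: v_p(n!) = Σ_{k ≥ 1} ⌊n / p^k⌋. For p = 3, n = 1861, the terms are:
  ⌊1861/3^1⌋ = ⌊1861/3⌋ = 620
  ⌊1861/3^2⌋ = ⌊1861/9⌋ = 206
  ⌊1861/3^3⌋ = ⌊1861/27⌋ = 68
  ⌊1861/3^4⌋ = ⌊1861/81⌋ = 22
  ⌊1861/3^5⌋ = ⌊1861/243⌋ = 7
  ⌊1861/3^6⌋ = ⌊1861/729⌋ = 2
(the next term ⌊1861/3^7⌋ = 0, terminating the sum). Summing: v_3(1861!) = 620 + 206 + 68 + 22 + 7 + 2 = 925.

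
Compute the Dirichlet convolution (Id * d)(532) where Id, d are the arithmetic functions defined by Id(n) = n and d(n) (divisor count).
(Id * d)(532) = 2079

Divisors of 532: [1, 2, 4, 7, 14, 19, 28, 38, 76, 133, 266, 532]. For each d | 532:
  d = 1: Id(1) · d(532/1) = 1 · 12 = 12
  d = 2: Id(2) · d(532/2) = 2 · 8 = 16
  d = 4: Id(4) · d(532/4) = 4 · 4 = 16
  d = 7: Id(7) · d(532/7) = 7 · 6 = 42
  d = 14: Id(14) · d(532/14) = 14 · 4 = 56
  d = 19: Id(19) · d(532/19) = 19 · 6 = 114
  d = 28: Id(28) · d(532/28) = 28 · 2 = 56
  d = 38: Id(38) · d(532/38) = 38 · 4 = 152
  d = 76: Id(76) · d(532/76) = 76 · 2 = 152
  d = 133: Id(133) · d(532/133) = 133 · 3 = 399
  d = 266: Id(266) · d(532/266) = 266 · 2 = 532
  d = 532: Id(532) · d(532/532) = 532 · 1 = 532
Summing: (Id * d)(532) = 12 + 16 + 16 + 42 + 56 + 114 + 56 + 152 + 152 + 399 + 532 + 532 = 2079.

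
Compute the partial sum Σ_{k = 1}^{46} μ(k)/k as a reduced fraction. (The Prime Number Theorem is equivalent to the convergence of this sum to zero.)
Σ μ(k)/k = 10026981687881/13082761331670030

Values of μ(k) for 1 ≤ k ≤ 46: μ(1) = 1, μ(2) = -1, μ(3) = -1, μ(5) = -1, μ(6) = 1, μ(7) = -1, μ(10) = 1, μ(11) = -1, μ(13) = -1, μ(14) = 1, μ(15) = 1, μ(17) = -1, μ(19) = -1, μ(21) = 1, μ(22) = 1, μ(23) = -1, μ(26) = 1, μ(29) = -1, μ(30) = -1, μ(31) = -1, μ(33) = 1, μ(34) = 1, μ(35) = 1, μ(37) = -1, μ(38) = 1, μ(39) = 1, μ(41) = -1, μ(42) = -1, μ(43) = -1, μ(46) = 1, with μ = 0 on non-squarefree integers. Summing μ(k)/k for k where μ(k) ≠ 0 gives 10026981687881/13082761331670030 ≈ 0.0008. (PNT ⟺ this sum → 0 as n → ∞.)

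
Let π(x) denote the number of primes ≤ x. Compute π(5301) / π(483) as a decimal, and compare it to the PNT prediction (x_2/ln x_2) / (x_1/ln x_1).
π(5301)/π(483) = 702/92 ≈ 7.6304;  PNT prediction ≈ 7.9092.

π(483) = 92 and π(5301) = 702, so π(5301)/π(483) ≈ 7.6304. The PNT-predicted ratio is (5301/ln(5301)) / (483/ln(483)) ≈ 7.9092. The two agree to within a few percent, as expected.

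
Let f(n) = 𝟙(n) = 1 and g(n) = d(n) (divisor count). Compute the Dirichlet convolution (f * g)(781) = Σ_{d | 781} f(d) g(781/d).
(𝟙 * d)(781) = 9

Divisors of 781: [1, 11, 71, 781]. For each d | 781:
  d = 1: 𝟙(1) · d(781/1) = 1 · 4 = 4
  d = 11: 𝟙(11) · d(781/11) = 1 · 2 = 2
  d = 71: 𝟙(71) · d(781/71) = 1 · 2 = 2
  d = 781: 𝟙(781) · d(781/781) = 1 · 1 = 1
Summing: (𝟙 * d)(781) = 4 + 2 + 2 + 1 = 9.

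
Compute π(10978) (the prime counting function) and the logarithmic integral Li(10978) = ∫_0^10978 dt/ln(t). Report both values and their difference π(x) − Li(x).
π(10978) = 1332;  Li(10978) ≈ 1351.78;  π(x) − Li(x) ≈ -19.78.

Direct count of primes ≤ 10978 gives π(10978) = 1332. Numerical evaluation of the logarithmic integral gives Li(10978) ≈ 1351.78. The difference π(x) − Li(x) ≈ -19.78 is typically negative for small/moderate x (Li(x) overestimates), though Littlewood's theorem shows this sign changes infinitely often.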